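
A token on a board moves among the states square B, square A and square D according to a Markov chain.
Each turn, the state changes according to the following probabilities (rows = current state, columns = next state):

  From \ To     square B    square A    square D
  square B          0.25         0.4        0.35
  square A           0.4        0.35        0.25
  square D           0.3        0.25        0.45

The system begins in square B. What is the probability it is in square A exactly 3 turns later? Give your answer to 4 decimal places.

0.3319

Propagate the distribution vector 3 turns from square B.
After 0 turns: (1.0000, 0.0000, 0.0000)
After 1 turn: (0.2500, 0.4000, 0.3500)
After 2 turns: (0.3275, 0.3275, 0.3450)
After 3 turns: (0.3164, 0.3319, 0.3518)
P(in square A after 3 turns) = 0.3319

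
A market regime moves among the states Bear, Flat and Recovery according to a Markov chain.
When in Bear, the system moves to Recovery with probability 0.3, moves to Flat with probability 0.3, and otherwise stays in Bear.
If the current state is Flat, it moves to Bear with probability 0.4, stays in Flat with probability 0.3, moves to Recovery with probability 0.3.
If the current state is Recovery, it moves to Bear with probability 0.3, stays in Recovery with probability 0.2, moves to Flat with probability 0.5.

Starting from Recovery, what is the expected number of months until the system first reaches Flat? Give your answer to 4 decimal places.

Let t(s) be the expected number of months to first reach Flat from state s, with t(Flat) = 0. Conditioning on the first month:
t(Bear) = 1 + 0.4·t(Bear) + 0.3·t(Recovery)
t(Recovery) = 1 + 0.3·t(Bear) + 0.2·t(Recovery)
Solving: t(Bear) = 2.8205, t(Recovery) = 2.3077.
Expected months from Recovery to Flat: 2.3077.

2.3077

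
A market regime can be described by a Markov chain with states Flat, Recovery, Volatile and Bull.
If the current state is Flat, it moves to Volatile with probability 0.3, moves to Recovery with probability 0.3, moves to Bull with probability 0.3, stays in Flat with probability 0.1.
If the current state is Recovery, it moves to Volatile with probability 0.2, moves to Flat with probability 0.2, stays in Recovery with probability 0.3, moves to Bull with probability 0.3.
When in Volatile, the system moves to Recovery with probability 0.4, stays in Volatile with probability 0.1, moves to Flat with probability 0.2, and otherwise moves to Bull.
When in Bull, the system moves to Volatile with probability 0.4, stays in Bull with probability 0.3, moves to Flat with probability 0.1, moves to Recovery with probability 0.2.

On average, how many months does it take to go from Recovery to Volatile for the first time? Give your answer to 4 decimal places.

Let t(s) be the expected number of months to first reach Volatile from state s, with t(Volatile) = 0. Conditioning on the first month:
t(Flat) = 1 + 0.1·t(Flat) + 0.3·t(Recovery) + 0.3·t(Bull)
t(Recovery) = 1 + 0.2·t(Flat) + 0.3·t(Recovery) + 0.3·t(Bull)
t(Bull) = 1 + 0.1·t(Flat) + 0.2·t(Recovery) + 0.3·t(Bull)
Solving: t(Flat) = 3.3003, t(Recovery) = 3.6304, t(Bull) = 2.9373.
Expected months from Recovery to Volatile: 3.6304.

3.6304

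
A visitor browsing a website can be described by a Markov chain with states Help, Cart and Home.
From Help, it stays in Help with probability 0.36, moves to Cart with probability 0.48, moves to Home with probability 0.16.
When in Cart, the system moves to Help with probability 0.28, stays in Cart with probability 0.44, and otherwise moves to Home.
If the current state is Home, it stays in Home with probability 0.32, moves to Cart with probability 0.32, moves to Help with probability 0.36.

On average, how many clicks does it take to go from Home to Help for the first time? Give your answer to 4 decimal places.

Let t(s) be the expected number of clicks to first reach Help from state s, with t(Help) = 0. Conditioning on the first click:
t(Cart) = 1 + 0.44·t(Cart) + 0.28·t(Home)
t(Home) = 1 + 0.32·t(Cart) + 0.32·t(Home)
Solving: t(Cart) = 3.2967, t(Home) = 3.0220.
Expected clicks from Home to Help: 3.0220.

3.0220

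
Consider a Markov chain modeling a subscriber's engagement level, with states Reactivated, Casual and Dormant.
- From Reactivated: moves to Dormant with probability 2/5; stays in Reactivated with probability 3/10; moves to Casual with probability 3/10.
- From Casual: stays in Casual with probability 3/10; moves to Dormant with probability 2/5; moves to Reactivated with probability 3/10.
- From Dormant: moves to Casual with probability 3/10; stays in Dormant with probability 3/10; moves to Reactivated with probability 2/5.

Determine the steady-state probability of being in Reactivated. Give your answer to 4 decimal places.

Let the stationary distribution be π with π = πP and π_1 + π_2 + π_3 = 1.
π_1 = 0.3·π_1 + 0.3·π_2 + 0.4·π_3
π_2 = 0.3·π_1 + 0.3·π_2 + 0.3·π_3
Solving with the normalization constraint gives π = (0.3364, 0.3000, 0.3636).
So the stationary probability of Reactivated is 0.3364.

0.3364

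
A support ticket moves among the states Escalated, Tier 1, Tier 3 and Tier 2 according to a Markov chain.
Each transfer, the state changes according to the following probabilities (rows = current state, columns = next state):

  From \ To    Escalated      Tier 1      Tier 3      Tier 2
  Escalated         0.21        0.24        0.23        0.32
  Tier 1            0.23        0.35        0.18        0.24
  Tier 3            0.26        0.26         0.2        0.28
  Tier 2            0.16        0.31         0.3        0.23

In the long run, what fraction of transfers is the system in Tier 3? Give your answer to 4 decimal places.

0.2269

Let the stationary distribution be π with π = πP and π_1 + π_2 + π_3 + π_4 = 1.
π_1 = 0.21·π_1 + 0.23·π_2 + 0.26·π_3 + 0.16·π_4
π_2 = 0.24·π_1 + 0.35·π_2 + 0.26·π_3 + 0.31·π_4
π_3 = 0.23·π_1 + 0.18·π_2 + 0.2·π_3 + 0.3·π_4
Solving with the normalization constraint gives π = (0.2141, 0.2955, 0.2269, 0.2636).
So the stationary probability of Tier 3 is 0.2269.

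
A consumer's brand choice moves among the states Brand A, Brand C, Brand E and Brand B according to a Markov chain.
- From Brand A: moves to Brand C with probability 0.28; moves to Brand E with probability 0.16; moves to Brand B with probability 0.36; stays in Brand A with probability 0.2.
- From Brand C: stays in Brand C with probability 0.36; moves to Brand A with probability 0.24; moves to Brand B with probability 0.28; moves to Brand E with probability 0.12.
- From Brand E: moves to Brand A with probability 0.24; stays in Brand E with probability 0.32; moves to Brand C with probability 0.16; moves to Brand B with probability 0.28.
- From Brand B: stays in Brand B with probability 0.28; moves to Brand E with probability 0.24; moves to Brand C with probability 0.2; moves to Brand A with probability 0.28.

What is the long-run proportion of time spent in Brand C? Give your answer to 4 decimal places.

0.2513

Let the stationary distribution be π with π = πP and π_1 + π_2 + π_3 + π_4 = 1.
π_1 = 0.2·π_1 + 0.24·π_2 + 0.24·π_3 + 0.28·π_4
π_2 = 0.28·π_1 + 0.36·π_2 + 0.16·π_3 + 0.2·π_4
π_3 = 0.16·π_1 + 0.12·π_2 + 0.32·π_3 + 0.24·π_4
Solving with the normalization constraint gives π = (0.2423, 0.2513, 0.2070, 0.2994).
So the stationary probability of Brand C is 0.2513.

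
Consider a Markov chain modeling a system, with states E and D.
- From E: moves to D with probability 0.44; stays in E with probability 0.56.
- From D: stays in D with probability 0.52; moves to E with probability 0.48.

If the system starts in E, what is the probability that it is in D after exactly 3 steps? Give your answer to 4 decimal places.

0.4780

Propagate the distribution vector 3 steps from E.
After 0 steps: (1.0000, 0.0000)
After 1 step: (0.5600, 0.4400)
After 2 steps: (0.5248, 0.4752)
After 3 steps: (0.5220, 0.4780)
P(in D after 3 steps) = 0.4780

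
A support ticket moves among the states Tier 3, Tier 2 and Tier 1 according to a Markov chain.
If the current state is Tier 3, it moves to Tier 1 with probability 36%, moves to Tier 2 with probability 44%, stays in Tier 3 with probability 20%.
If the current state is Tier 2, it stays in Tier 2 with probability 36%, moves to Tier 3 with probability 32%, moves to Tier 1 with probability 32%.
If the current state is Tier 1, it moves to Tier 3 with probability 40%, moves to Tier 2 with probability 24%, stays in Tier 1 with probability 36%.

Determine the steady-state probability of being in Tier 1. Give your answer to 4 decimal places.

0.3463

Let the stationary distribution be π with π = πP and π_1 + π_2 + π_3 = 1.
π_1 = 0.2·π_1 + 0.32·π_2 + 0.4·π_3
π_2 = 0.44·π_1 + 0.36·π_2 + 0.24·π_3
Solving with the normalization constraint gives π = (0.3104, 0.3433, 0.3463).
So the stationary probability of Tier 1 is 0.3463.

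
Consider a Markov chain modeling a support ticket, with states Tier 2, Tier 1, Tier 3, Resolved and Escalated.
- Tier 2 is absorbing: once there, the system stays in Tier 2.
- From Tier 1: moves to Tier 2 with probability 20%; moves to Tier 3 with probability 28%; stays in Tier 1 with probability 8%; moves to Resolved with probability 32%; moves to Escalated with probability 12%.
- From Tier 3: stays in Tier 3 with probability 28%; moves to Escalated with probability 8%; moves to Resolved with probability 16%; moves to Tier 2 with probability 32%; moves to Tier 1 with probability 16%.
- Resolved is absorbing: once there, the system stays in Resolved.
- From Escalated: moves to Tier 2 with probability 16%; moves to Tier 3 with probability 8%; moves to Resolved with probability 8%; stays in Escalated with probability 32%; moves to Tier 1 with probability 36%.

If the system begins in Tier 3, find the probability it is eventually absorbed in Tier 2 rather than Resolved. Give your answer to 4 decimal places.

Let h(s) be the probability of absorption at Tier 2 starting from transient state s. Then h(Tier 2) = 1 and h(Resolved) = 0. By first-step analysis:
h(Tier 1) = 0.2·1 + 0.08·h(Tier 1) + 0.28·h(Tier 3) + 0.32·0 + 0.12·h(Escalated)
h(Tier 3) = 0.32·1 + 0.16·h(Tier 1) + 0.28·h(Tier 3) + 0.16·0 + 0.08·h(Escalated)
h(Escalated) = 0.16·1 + 0.36·h(Tier 1) + 0.08·h(Tier 3) + 0.08·0 + 0.32·h(Escalated)
Solving: h(Tier 1) = 0.4769, h(Tier 3) = 0.6126, h(Escalated) = 0.5598.
Starting from Tier 3, the probability is 0.6126.

0.6126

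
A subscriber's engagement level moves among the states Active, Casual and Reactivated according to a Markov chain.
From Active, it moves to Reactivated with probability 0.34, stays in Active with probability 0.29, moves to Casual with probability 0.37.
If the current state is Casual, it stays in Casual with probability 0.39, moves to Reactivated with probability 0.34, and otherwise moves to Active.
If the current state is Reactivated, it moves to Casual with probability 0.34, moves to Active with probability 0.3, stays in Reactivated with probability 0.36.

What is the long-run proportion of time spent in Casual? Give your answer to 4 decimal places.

0.3669

Let the stationary distribution be π with π = πP and π_1 + π_2 + π_3 = 1.
π_1 = 0.29·π_1 + 0.27·π_2 + 0.3·π_3
π_2 = 0.37·π_1 + 0.39·π_2 + 0.34·π_3
Solving with the normalization constraint gives π = (0.2861, 0.3669, 0.3469).
So the stationary probability of Casual is 0.3669.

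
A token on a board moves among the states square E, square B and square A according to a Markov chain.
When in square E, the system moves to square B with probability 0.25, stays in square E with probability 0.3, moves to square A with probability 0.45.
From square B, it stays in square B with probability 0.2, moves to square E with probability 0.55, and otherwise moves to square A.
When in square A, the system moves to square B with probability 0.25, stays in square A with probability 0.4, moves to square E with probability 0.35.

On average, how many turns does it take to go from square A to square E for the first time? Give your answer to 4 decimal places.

2.5150

Let t(s) be the expected number of turns to first reach square E from state s, with t(square E) = 0. Conditioning on the first turn:
t(square B) = 1 + 0.2·t(square B) + 0.25·t(square A)
t(square A) = 1 + 0.25·t(square B) + 0.4·t(square A)
Solving: t(square B) = 2.0359, t(square A) = 2.5150.
Expected turns from square A to square E: 2.5150.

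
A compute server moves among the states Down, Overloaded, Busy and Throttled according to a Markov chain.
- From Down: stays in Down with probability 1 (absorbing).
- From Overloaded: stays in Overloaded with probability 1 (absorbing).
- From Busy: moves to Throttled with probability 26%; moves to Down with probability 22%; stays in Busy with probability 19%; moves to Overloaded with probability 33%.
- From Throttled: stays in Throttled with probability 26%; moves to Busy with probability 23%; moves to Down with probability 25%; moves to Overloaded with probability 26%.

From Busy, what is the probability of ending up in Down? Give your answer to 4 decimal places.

Let h(s) be the probability of absorption at Down starting from transient state s. Then h(Down) = 1 and h(Overloaded) = 0. By first-step analysis:
h(Busy) = 0.22·1 + 0.33·0 + 0.19·h(Busy) + 0.26·h(Throttled)
h(Throttled) = 0.25·1 + 0.26·0 + 0.23·h(Busy) + 0.26·h(Throttled)
Solving: h(Busy) = 0.4222, h(Throttled) = 0.4691.
Starting from Busy, the probability is 0.4222.

0.4222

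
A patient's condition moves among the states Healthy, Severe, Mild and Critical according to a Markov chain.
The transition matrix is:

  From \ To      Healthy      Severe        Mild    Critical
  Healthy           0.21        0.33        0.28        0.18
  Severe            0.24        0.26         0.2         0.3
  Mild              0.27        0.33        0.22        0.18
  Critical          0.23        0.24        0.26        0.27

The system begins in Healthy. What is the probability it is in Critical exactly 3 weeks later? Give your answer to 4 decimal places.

Propagate the distribution vector 3 weeks from Healthy.
After 0 weeks: (1.0000, 0.0000, 0.0000, 0.0000)
After 1 week: (0.2100, 0.3300, 0.2800, 0.1800)
After 2 weeks: (0.2403, 0.2907, 0.2332, 0.2358)
After 3 weeks: (0.2374, 0.2884, 0.2380, 0.2361)
P(in Critical after 3 weeks) = 0.2361

0.2361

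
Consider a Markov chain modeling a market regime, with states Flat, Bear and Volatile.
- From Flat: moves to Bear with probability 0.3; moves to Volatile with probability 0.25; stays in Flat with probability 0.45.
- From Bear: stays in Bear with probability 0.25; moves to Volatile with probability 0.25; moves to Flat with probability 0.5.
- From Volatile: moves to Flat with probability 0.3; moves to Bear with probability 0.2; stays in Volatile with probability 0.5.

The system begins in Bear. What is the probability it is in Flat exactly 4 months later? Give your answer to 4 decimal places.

0.4136

Propagate the distribution vector 4 months from Bear.
After 0 months: (0.0000, 1.0000, 0.0000)
After 1 month: (0.5000, 0.2500, 0.2500)
After 2 months: (0.4250, 0.2625, 0.3125)
After 3 months: (0.4163, 0.2556, 0.3281)
After 4 months: (0.4136, 0.2544, 0.3320)
P(in Flat after 4 months) = 0.4136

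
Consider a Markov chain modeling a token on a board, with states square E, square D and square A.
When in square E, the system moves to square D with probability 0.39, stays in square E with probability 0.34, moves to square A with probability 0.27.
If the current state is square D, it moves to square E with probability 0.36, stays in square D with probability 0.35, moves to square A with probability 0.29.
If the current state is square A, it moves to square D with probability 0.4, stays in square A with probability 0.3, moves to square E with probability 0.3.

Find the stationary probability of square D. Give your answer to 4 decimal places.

Let the stationary distribution be π with π = πP and π_1 + π_2 + π_3 = 1.
π_1 = 0.34·π_1 + 0.36·π_2 + 0.3·π_3
π_2 = 0.39·π_1 + 0.35·π_2 + 0.4·π_3
Solving with the normalization constraint gives π = (0.3361, 0.3778, 0.2861).
So the stationary probability of square D is 0.3778.

0.3778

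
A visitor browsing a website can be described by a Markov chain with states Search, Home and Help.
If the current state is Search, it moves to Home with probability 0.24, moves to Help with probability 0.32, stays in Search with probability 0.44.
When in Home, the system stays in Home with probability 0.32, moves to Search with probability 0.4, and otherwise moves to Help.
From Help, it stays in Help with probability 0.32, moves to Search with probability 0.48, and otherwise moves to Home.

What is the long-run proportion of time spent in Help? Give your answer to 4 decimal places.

0.3101

Let the stationary distribution be π with π = πP and π_1 + π_2 + π_3 = 1.
π_1 = 0.44·π_1 + 0.4·π_2 + 0.48·π_3
π_2 = 0.24·π_1 + 0.32·π_2 + 0.2·π_3
Solving with the normalization constraint gives π = (0.4425, 0.2474, 0.3101).
So the stationary probability of Help is 0.3101.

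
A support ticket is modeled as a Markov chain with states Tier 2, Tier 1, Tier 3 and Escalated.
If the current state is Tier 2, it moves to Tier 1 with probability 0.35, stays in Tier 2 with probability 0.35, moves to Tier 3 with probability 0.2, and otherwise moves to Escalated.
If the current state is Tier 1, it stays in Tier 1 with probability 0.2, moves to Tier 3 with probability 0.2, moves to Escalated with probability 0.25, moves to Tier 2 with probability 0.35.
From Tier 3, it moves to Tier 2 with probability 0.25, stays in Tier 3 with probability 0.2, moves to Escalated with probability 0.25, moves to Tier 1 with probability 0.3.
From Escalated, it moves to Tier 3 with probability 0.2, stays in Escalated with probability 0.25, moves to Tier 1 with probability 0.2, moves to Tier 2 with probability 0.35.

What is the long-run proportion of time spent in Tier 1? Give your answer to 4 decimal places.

Let the stationary distribution be π with π = πP and π_1 + π_2 + π_3 + π_4 = 1.
π_1 = 0.35·π_1 + 0.35·π_2 + 0.25·π_3 + 0.35·π_4
π_2 = 0.35·π_1 + 0.2·π_2 + 0.3·π_3 + 0.2·π_4
π_3 = 0.2·π_1 + 0.2·π_2 + 0.2·π_3 + 0.2·π_4
Solving with the normalization constraint gives π = (0.3300, 0.2695, 0.2000, 0.2005).
So the stationary probability of Tier 1 is 0.2695.

0.2695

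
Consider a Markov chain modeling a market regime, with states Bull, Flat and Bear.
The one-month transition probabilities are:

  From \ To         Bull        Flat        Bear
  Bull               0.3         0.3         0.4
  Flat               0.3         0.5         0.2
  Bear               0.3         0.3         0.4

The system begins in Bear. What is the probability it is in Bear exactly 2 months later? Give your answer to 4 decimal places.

Sum over the intermediate state after 1 month:
P = P(Bear→Bull)·P(Bull→Bear) + P(Bear→Flat)·P(Flat→Bear) + P(Bear→Bear)·P(Bear→Bear)
  = 0.3×0.4 + 0.3×0.2 + 0.4×0.4
  = 0.1200 + 0.0600 + 0.1600 = 0.3400

0.3400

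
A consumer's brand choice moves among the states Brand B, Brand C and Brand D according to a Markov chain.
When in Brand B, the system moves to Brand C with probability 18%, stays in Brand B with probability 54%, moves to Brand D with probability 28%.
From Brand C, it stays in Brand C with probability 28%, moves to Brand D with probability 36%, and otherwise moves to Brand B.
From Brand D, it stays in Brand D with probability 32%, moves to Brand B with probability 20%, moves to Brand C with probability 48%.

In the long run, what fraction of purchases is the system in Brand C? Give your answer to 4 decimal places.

0.3057

Let the stationary distribution be π with π = πP and π_1 + π_2 + π_3 = 1.
π_1 = 0.54·π_1 + 0.36·π_2 + 0.2·π_3
π_2 = 0.18·π_1 + 0.28·π_2 + 0.48·π_3
Solving with the normalization constraint gives π = (0.3771, 0.3057, 0.3171).
So the stationary probability of Brand C is 0.3057.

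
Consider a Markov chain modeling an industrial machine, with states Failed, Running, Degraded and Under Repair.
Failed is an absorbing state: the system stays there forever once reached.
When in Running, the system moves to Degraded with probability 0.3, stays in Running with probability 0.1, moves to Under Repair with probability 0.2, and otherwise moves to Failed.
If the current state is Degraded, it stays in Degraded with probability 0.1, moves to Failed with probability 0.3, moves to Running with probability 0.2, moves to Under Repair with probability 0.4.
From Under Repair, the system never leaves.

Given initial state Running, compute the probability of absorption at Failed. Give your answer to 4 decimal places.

Let h(s) be the probability of absorption at Failed starting from transient state s. Then h(Failed) = 1 and h(Under Repair) = 0. By first-step analysis:
h(Running) = 0.4·1 + 0.1·h(Running) + 0.3·h(Degraded) + 0.2·0
h(Degraded) = 0.3·1 + 0.2·h(Running) + 0.1·h(Degraded) + 0.4·0
Solving: h(Running) = 0.6000, h(Degraded) = 0.4667.
Starting from Running, the probability is 0.6000.

0.6000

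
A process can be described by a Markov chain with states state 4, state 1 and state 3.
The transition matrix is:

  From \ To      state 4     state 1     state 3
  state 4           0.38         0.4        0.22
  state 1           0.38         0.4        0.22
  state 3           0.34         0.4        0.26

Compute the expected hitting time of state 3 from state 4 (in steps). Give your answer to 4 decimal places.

Let t(s) be the expected number of steps to first reach state 3 from state s, with t(state 3) = 0. Conditioning on the first step:
t(state 4) = 1 + 0.38·t(state 4) + 0.4·t(state 1)
t(state 1) = 1 + 0.38·t(state 4) + 0.4·t(state 1)
Solving: t(state 4) = 4.5455, t(state 1) = 4.5455.
Expected steps from state 4 to state 3: 4.5455.

4.5455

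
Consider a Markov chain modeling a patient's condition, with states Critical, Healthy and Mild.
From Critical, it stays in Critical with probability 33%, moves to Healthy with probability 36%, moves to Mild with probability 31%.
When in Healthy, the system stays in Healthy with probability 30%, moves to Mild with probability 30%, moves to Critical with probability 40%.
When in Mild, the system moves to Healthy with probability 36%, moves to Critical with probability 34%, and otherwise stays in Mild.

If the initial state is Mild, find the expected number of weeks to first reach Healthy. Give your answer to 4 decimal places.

Let t(s) be the expected number of weeks to first reach Healthy from state s, with t(Healthy) = 0. Conditioning on the first week:
t(Critical) = 1 + 0.33·t(Critical) + 0.31·t(Mild)
t(Mild) = 1 + 0.34·t(Critical) + 0.3·t(Mild)
Solving: t(Critical) = 2.7778, t(Mild) = 2.7778.
Expected weeks from Mild to Healthy: 2.7778.

2.7778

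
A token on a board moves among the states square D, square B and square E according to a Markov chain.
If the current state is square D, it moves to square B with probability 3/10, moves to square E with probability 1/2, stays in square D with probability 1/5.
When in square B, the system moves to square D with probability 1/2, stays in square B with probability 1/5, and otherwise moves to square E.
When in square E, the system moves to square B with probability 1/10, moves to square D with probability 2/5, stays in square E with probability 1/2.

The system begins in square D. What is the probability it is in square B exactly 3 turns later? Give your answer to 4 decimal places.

0.1950

Propagate the distribution vector 3 turns from square D.
After 0 turns: (1.0000, 0.0000, 0.0000)
After 1 turn: (0.2000, 0.3000, 0.5000)
After 2 turns: (0.3900, 0.1700, 0.4400)
After 3 turns: (0.3390, 0.1950, 0.4660)
P(in square B after 3 turns) = 0.1950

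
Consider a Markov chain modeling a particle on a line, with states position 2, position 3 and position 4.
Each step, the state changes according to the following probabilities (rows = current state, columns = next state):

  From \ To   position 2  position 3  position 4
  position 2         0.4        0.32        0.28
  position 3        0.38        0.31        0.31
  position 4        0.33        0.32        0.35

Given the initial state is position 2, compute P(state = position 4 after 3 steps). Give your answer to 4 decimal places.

Propagate the distribution vector 3 steps from position 2.
After 0 steps: (1.0000, 0.0000, 0.0000)
After 1 step: (0.4000, 0.3200, 0.2800)
After 2 steps: (0.3740, 0.3168, 0.3092)
After 3 steps: (0.3720, 0.3168, 0.3111)
P(in position 4 after 3 steps) = 0.3111

0.3111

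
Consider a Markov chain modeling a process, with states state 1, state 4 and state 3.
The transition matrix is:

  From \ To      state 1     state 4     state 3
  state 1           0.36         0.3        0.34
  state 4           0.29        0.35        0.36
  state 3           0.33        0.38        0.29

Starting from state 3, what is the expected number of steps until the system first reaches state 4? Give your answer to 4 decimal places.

Let t(s) be the expected number of steps to first reach state 4 from state s, with t(state 4) = 0. Conditioning on the first step:
t(state 1) = 1 + 0.36·t(state 1) + 0.34·t(state 3)
t(state 3) = 1 + 0.33·t(state 1) + 0.29·t(state 3)
Solving: t(state 1) = 3.0684, t(state 3) = 2.8346.
Expected steps from state 3 to state 4: 2.8346.

2.8346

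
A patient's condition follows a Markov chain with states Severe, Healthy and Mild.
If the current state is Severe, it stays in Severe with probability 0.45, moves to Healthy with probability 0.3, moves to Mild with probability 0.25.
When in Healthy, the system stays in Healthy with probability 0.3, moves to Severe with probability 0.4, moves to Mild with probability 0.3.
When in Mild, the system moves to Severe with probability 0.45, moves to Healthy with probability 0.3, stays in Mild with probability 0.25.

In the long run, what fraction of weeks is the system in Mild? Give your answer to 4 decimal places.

Let the stationary distribution be π with π = πP and π_1 + π_2 + π_3 = 1.
π_1 = 0.45·π_1 + 0.4·π_2 + 0.45·π_3
π_2 = 0.3·π_1 + 0.3·π_2 + 0.3·π_3
Solving with the normalization constraint gives π = (0.4350, 0.3000, 0.2650).
So the stationary probability of Mild is 0.2650.

0.2650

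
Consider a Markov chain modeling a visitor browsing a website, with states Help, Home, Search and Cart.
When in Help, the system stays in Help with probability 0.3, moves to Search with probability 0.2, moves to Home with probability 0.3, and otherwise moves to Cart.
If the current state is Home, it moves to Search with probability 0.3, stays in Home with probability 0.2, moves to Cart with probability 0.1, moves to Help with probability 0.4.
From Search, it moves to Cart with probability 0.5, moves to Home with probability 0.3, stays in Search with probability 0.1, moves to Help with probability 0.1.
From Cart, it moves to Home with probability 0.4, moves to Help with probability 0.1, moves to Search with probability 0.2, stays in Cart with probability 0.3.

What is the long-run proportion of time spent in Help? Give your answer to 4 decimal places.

0.2361

Let the stationary distribution be π with π = πP and π_1 + π_2 + π_3 + π_4 = 1.
π_1 = 0.3·π_1 + 0.4·π_2 + 0.1·π_3 + 0.1·π_4
π_2 = 0.3·π_1 + 0.2·π_2 + 0.3·π_3 + 0.4·π_4
π_3 = 0.2·π_1 + 0.3·π_2 + 0.1·π_3 + 0.2·π_4
Solving with the normalization constraint gives π = (0.2361, 0.2963, 0.2088, 0.2589).
So the stationary probability of Help is 0.2361.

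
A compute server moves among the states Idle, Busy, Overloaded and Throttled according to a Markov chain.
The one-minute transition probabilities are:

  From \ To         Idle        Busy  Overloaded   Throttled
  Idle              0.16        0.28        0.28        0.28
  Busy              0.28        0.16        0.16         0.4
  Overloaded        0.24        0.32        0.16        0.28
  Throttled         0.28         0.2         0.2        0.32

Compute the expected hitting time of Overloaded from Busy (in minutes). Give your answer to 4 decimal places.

4.9091

Let t(s) be the expected number of minutes to first reach Overloaded from state s, with t(Overloaded) = 0. Conditioning on the first minute:
t(Idle) = 1 + 0.16·t(Idle) + 0.28·t(Busy) + 0.28·t(Throttled)
t(Busy) = 1 + 0.28·t(Idle) + 0.16·t(Busy) + 0.4·t(Throttled)
t(Throttled) = 1 + 0.28·t(Idle) + 0.2·t(Busy) + 0.32·t(Throttled)
Solving: t(Idle) = 4.4026, t(Busy) = 4.9091, t(Throttled) = 4.7273.
Expected minutes from Busy to Overloaded: 4.9091.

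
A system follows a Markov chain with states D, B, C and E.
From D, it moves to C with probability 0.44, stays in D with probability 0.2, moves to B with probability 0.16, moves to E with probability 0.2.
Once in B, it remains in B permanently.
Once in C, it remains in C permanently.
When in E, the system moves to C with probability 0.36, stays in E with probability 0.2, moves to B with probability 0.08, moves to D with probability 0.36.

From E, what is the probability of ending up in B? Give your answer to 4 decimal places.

0.2141

Let h(s) be the probability of absorption at B starting from transient state s. Then h(B) = 1 and h(C) = 0. By first-step analysis:
h(D) = 0.2·h(D) + 0.16·1 + 0.44·0 + 0.2·h(E)
h(E) = 0.36·h(D) + 0.08·1 + 0.36·0 + 0.2·h(E)
Solving: h(D) = 0.2535, h(E) = 0.2141.
Starting from E, the probability is 0.2141.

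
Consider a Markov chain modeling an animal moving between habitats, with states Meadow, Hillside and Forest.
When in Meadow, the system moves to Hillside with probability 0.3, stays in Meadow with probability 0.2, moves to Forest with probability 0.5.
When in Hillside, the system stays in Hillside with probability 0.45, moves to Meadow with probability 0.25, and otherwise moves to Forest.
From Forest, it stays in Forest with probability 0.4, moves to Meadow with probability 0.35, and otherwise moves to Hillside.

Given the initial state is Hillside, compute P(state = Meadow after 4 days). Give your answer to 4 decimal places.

0.2754

Propagate the distribution vector 4 days from Hillside.
After 0 days: (0.0000, 1.0000, 0.0000)
After 1 day: (0.2500, 0.4500, 0.3000)
After 2 days: (0.2675, 0.3525, 0.3800)
After 3 days: (0.2746, 0.3339, 0.3915)
After 4 days: (0.2754, 0.3305, 0.3941)
P(in Meadow after 4 days) = 0.2754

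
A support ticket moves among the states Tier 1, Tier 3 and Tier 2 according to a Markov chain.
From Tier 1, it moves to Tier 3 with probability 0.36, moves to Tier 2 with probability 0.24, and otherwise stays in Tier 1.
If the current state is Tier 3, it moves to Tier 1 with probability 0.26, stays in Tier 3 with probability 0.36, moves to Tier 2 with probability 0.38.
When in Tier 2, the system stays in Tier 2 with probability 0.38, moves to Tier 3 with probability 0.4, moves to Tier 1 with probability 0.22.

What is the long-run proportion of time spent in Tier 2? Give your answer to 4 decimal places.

0.3399

Let the stationary distribution be π with π = πP and π_1 + π_2 + π_3 = 1.
π_1 = 0.4·π_1 + 0.26·π_2 + 0.22·π_3
π_2 = 0.36·π_1 + 0.36·π_2 + 0.4·π_3
Solving with the normalization constraint gives π = (0.2865, 0.3736, 0.3399).
So the stationary probability of Tier 2 is 0.3399.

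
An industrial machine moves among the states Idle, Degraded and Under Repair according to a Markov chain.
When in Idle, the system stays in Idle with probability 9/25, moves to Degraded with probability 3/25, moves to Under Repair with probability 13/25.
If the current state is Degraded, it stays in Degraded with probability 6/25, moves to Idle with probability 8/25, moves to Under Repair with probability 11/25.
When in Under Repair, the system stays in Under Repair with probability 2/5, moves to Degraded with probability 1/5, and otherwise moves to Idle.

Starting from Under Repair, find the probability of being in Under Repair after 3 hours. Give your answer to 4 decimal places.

Propagate the distribution vector 3 hours from Under Repair.
After 0 hours: (0.0000, 0.0000, 1.0000)
After 1 hour: (0.4000, 0.2000, 0.4000)
After 2 hours: (0.3680, 0.1760, 0.4560)
After 3 hours: (0.3712, 0.1776, 0.4512)
P(in Under Repair after 3 hours) = 0.4512

0.4512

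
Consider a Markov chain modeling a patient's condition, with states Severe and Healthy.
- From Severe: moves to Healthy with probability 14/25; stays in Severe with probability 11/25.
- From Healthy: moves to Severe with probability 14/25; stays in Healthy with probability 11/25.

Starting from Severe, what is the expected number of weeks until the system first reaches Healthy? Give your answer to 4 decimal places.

Let t(s) be the expected number of weeks to first reach Healthy from state s, with t(Healthy) = 0. Conditioning on the first week:
t(Severe) = 1 + 0.44·t(Severe)
Solving: t(Severe) = 1.7857.
Expected weeks from Severe to Healthy: 1.7857.

1.7857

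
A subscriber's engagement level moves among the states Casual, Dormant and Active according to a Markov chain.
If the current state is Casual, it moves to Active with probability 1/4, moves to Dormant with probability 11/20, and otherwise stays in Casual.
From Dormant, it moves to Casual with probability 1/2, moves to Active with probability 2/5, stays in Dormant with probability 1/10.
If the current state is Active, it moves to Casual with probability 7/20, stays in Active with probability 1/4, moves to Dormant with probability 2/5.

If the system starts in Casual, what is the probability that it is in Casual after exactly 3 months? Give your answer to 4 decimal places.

Propagate the distribution vector 3 months from Casual.
After 0 months: (1.0000, 0.0000, 0.0000)
After 1 month: (0.2000, 0.5500, 0.2500)
After 2 months: (0.4025, 0.2650, 0.3325)
After 3 months: (0.3294, 0.3809, 0.2898)
P(in Casual after 3 months) = 0.3294

0.3294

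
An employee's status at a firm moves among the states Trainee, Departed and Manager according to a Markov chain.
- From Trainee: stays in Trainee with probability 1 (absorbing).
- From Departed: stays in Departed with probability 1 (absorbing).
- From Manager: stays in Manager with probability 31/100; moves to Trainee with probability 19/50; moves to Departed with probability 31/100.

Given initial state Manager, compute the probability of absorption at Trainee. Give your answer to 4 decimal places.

Let h(s) be the probability of absorption at Trainee starting from transient state s. Then h(Trainee) = 1 and h(Departed) = 0. By first-step analysis:
h(Manager) = 0.38·1 + 0.31·0 + 0.31·h(Manager)
Solving: h(Manager) = 0.5507.
Starting from Manager, the probability is 0.5507.

0.5507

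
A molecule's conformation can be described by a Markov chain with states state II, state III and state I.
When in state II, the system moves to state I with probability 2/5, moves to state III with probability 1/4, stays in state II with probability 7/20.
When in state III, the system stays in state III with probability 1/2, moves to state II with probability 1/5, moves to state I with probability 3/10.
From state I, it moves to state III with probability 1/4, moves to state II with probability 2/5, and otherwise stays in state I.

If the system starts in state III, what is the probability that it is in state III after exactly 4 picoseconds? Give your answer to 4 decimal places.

Propagate the distribution vector 4 picoseconds from state III.
After 0 picoseconds: (0.0000, 1.0000, 0.0000)
After 1 picosecond: (0.2000, 0.5000, 0.3000)
After 2 picoseconds: (0.2900, 0.3750, 0.3350)
After 3 picoseconds: (0.3105, 0.3438, 0.3458)
After 4 picoseconds: (0.3157, 0.3359, 0.3483)
P(in state III after 4 picoseconds) = 0.3359

0.3359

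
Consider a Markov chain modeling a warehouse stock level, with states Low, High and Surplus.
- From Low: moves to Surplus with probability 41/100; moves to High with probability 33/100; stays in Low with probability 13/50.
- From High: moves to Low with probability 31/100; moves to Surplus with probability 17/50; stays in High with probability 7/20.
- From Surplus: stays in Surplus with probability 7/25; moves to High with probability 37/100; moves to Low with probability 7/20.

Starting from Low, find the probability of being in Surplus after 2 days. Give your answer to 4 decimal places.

0.3336

Sum over the intermediate state after 1 day:
P = P(Low→Low)·P(Low→Surplus) + P(Low→High)·P(High→Surplus) + P(Low→Surplus)·P(Surplus→Surplus)
  = 0.26×0.41 + 0.33×0.34 + 0.41×0.28
  = 0.1066 + 0.1122 + 0.1148 = 0.3336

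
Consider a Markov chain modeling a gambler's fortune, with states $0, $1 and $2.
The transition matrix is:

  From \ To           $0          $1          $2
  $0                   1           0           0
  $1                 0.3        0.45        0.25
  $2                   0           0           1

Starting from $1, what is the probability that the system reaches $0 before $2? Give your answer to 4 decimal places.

Let h(s) be the probability of absorption at $0 starting from transient state s. Then h($0) = 1 and h($2) = 0. By first-step analysis:
h($1) = 0.3·1 + 0.45·h($1) + 0.25·0
Solving: h($1) = 0.5455.
Starting from $1, the probability is 0.5455.

0.5455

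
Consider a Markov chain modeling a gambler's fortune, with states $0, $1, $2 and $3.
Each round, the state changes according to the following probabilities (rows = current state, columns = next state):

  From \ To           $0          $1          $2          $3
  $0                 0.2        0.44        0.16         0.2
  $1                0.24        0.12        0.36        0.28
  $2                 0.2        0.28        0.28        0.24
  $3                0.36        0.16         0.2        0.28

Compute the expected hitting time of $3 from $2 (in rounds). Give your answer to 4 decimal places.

Let t(s) be the expected number of rounds to first reach $3 from state s, with t($3) = 0. Conditioning on the first round:
t($0) = 1 + 0.2·t($0) + 0.44·t($1) + 0.16·t($2)
t($1) = 1 + 0.24·t($0) + 0.12·t($1) + 0.36·t($2)
t($2) = 1 + 0.2·t($0) + 0.28·t($1) + 0.28·t($2)
Solving: t($0) = 4.2687, t($1) = 3.9883, t($2) = 4.1257.
Expected rounds from $2 to $3: 4.1257.

4.1257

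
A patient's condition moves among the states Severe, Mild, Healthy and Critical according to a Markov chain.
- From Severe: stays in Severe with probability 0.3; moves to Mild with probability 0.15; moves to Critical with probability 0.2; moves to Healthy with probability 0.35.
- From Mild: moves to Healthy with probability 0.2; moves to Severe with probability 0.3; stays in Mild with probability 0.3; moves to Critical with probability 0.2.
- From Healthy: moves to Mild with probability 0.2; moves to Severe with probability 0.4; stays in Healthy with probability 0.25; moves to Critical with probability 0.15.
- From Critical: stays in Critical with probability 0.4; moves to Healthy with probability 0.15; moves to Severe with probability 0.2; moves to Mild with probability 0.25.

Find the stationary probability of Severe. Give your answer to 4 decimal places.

Let the stationary distribution be π with π = πP and π_1 + π_2 + π_3 + π_4 = 1.
π_1 = 0.3·π_1 + 0.3·π_2 + 0.4·π_3 + 0.2·π_4
π_2 = 0.15·π_1 + 0.3·π_2 + 0.2·π_3 + 0.25·π_4
π_3 = 0.35·π_1 + 0.2·π_2 + 0.25·π_3 + 0.15·π_4
Solving with the normalization constraint gives π = (0.3011, 0.2185, 0.2457, 0.2346).
So the stationary probability of Severe is 0.3011.

0.3011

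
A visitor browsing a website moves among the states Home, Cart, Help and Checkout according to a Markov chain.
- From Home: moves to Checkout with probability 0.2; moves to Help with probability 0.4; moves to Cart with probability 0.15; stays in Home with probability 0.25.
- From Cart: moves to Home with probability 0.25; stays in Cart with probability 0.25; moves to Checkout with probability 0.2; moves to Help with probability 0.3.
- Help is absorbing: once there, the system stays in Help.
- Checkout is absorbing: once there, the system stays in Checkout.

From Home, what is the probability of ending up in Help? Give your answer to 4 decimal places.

0.6571

Let h(s) be the probability of absorption at Help starting from transient state s. Then h(Help) = 1 and h(Checkout) = 0. By first-step analysis:
h(Home) = 0.25·h(Home) + 0.15·h(Cart) + 0.4·1 + 0.2·0
h(Cart) = 0.25·h(Home) + 0.25·h(Cart) + 0.3·1 + 0.2·0
Solving: h(Home) = 0.6571, h(Cart) = 0.6190.
Starting from Home, the probability is 0.6571.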